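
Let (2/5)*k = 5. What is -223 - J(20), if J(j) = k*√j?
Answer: -223 - 25*√5 ≈ -278.90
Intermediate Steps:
k = 25/2 (k = (5/2)*5 = 25/2 ≈ 12.500)
J(j) = 25*√j/2
-223 - J(20) = -223 - 25*√20/2 = -223 - 25*2*√5/2 = -223 - 25*√5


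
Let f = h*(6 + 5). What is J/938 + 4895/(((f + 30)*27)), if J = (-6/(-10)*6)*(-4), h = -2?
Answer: 11470999/506520 ≈ 22.647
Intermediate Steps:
f = -22 (f = -2*(6 + 5) = -2*11 = -22)
J = -72/5 (J = (-6*(-1/10)*6)*(-4) = ((3/5)*6)*(-4) = (18/5)*(-4) = -72/5 ≈ -14.400)
J/938 + 4895/(((f + 30)*27)) = -72/5/938 + 4895/(((-22 + 30)*27)) = -72/5*1/938 + 4895/((8*27)) = -36/2345 + 4895/216 = 11470999/506520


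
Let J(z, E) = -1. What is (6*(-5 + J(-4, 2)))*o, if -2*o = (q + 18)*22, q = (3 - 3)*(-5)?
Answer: 7128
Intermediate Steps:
q = 0 (q = 0*(-5) = 0)
o = -198 (o = -(0 + 18)*22/2 = -9*22 = -½*396 = -198)
(6*(-5 + J(-4, 2)))*o = (6*(-5 - 1))*(-198) = (6*(-6))*(-198) = -36*(-198) = 7128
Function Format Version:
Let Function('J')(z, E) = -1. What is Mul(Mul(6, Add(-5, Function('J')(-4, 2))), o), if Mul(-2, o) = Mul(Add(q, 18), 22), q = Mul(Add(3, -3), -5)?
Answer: 7128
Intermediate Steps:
q = 0 (q = Mul(0, -5) = 0)
o = -198 (o = Mul(Rational(-1, 2), Mul(Add(0, 18), 22)) = Mul(Rational(-1, 2), Mul(18, 22)) = Mul(Rational(-1, 2), 396) = -198)
Mul(Mul(6, Add(-5, Function('J')(-4, 2))), o) = Mul(Mul(6, Add(-5, -1)), -198) = Mul(Mul(6, -6), -198) = Mul(-36, -198) = 7128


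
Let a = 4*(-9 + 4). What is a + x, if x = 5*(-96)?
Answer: -500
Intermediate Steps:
x = -480
a = -20 (a = 4*(-5) = -20)
a + x = -20 - 480 = -500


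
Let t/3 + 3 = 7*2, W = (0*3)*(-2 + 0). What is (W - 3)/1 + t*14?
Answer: 459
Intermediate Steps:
W = 0 (W = 0*(-2) = 0)
t = 33 (t = -9 + 3*(7*2) = -9 + 3*14 = -9 + 42 = 33)
(W - 3)/1 + t*14 = (0 - 3)/1 + 33*14 = -3*1 + 462 = -3 + 462 = 459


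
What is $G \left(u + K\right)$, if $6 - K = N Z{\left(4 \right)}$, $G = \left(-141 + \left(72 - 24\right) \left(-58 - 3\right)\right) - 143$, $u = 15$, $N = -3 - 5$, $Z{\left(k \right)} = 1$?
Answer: $-93148$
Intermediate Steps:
$N = -8$
$G = -3212$ ($G = \left(-141 + 48 \left(-61\right)\right) - 143 = \left(-141 - 2928\right) - 143 = -3069 - 143 = -3212$)
$K = 14$ ($K = 6 - \left(-8\right) 1 = 6 - -8 = 6 + 8 = 14$)
$G \left(u + K\right) = - 3212 \left(15 + 14\right) = \left(-3212\right) 29 = -93148$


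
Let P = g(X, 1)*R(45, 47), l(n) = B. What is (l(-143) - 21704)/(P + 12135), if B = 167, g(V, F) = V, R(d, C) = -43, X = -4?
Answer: -21537/12307 ≈ -1.7500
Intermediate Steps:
l(n) = 167
P = 172 (P = -4*(-43) = 172)
(l(-143) - 21704)/(P + 12135) = (167 - 21704)/(172 + 12135) = -21537/12307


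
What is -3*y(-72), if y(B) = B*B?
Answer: -15552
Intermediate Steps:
y(B) = B²
-3*y(-72) = -3*(-72)² = -3*5184 = -15552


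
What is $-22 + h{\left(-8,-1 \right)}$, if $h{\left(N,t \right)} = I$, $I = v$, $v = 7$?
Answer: $-15$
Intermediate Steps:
$I = 7$
$h{\left(N,t \right)} = 7$
$-22 + h{\left(-8,-1 \right)} = -22 + 7 = -15$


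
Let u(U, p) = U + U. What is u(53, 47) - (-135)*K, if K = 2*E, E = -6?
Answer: -1514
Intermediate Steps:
u(U, p) = 2*U
K = -12 (K = 2*(-6) = -12)
u(53, 47) - (-135)*K = 2*53 - (-135)*(-12) = 106 - 1*1620 = 106 - 1620 = -1514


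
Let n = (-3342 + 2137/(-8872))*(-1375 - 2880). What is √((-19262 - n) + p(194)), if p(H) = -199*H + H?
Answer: 3*I*√31220193350966/4436 ≈ 3778.7*I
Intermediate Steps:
p(H) = -198*H
n = 126170796055/8872 (n = (-3342 + 2137*(-1/8872))*(-4255) = (-3342 - 2137/8872)*(-4255) = -29652361/8872*(-4255) = 126170796055/8872 ≈ 1.4221e+7)
√((-19262 - n) + p(194)) = √((-19262 - 1*126170796055/8872) - 198*194) = √((-19262 - 126170796055/8872) - 38412) = √(-126341688519/8872 - 38412) = √(-126682479783/8872) = 3*I*√31220193350966/4436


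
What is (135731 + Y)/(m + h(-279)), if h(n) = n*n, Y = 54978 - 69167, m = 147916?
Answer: 121542/225757 ≈ 0.53837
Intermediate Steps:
Y = -14189
h(n) = n²
(135731 + Y)/(m + h(-279)) = (135731 - 14189)/(147916 + (-279)²) = 121542/(147916 + 77841) = 121542/225757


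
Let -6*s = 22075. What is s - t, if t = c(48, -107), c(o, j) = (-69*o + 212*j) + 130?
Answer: 133121/6 ≈ 22187.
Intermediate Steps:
s = -22075/6 (s = -⅙*22075 = -22075/6 ≈ -3679.2)
c(o, j) = 130 - 69*o + 212*j
t = -25866 (t = 130 - 69*48 + 212*(-107) = 130 - 3312 - 22684 = -25866)
s - t = -22075/6 - 1*(-25866) = -22075/6 + 25866 = 133121/6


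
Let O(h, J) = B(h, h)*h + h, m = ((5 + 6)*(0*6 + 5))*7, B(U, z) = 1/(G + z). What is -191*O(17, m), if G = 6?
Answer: -77928/23 ≈ -3388.2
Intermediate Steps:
B(U, z) = 1/(6 + z)
m = 385 (m = (11*(0 + 5))*7 = (11*5)*7 = 55*7 = 385)
O(h, J) = h + h/(6 + h) (O(h, J) = h/(6 + h) + h = h + h/(6 + h))
-191*O(17, m) = -3247*(7 + 17)/(6 + 17) = -3247*24/23 = -191*408/23 = -77928/23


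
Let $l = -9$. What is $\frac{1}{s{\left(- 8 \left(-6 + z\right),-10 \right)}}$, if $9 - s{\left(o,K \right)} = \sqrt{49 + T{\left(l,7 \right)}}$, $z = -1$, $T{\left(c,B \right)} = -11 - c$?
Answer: $\frac{9}{34} + \frac{\sqrt{47}}{34} \approx 0.46634$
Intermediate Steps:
$s{\left(o,K \right)} = 9 - \sqrt{47}$ ($s{\left(o,K \right)} = 9 - \sqrt{49 - 2} = 9 - \sqrt{47}$)
$\frac{1}{s{\left(- 8 \left(-6 + z\right),-10 \right)}} = \frac{1}{9 - \sqrt{47}}$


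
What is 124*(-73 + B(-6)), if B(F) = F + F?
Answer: -10540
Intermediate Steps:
B(F) = 2*F
124*(-73 + B(-6)) = 124*(-73 + 2*(-6)) = 124*(-73 - 12) = 124*(-85) = -10540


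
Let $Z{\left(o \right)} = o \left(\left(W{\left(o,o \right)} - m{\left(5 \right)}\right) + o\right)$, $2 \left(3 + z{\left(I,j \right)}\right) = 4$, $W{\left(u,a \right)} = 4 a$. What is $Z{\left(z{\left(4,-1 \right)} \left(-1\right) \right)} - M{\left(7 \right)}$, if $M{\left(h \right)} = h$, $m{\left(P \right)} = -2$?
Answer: $0$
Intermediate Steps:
$z{\left(I,j \right)} = -1$ ($z{\left(I,j \right)} = -3 + \frac{1}{2} \cdot 4 = -3 + 2 = -1$)
$Z{\left(o \right)} = o \left(2 + 5 o\right)$ ($Z{\left(o \right)} = o \left(\left(4 o - -2\right) + o\right) = o \left(\left(4 o + 2\right) + o\right) = o \left(\left(2 + 4 o\right) + o\right) = o \left(2 + 5 o\right)$)
$Z{\left(z{\left(4,-1 \right)} \left(-1\right) \right)} - M{\left(7 \right)} = \left(-1\right) \left(-1\right) \left(2 + 5 \left(\left(-1\right) \left(-1\right)\right)\right) - 7 = 1 \left(2 + 5 \cdot 1\right) - 7 = 1 \left(2 + 5\right) - 7 = 1 \cdot 7 - 7 = 7 - 7 = 0$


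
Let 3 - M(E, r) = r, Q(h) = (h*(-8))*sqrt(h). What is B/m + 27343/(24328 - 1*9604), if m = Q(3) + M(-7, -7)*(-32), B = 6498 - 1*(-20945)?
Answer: -152103317/1781604 + 6333*sqrt(3)/968 ≈ -74.043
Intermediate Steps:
Q(h) = -8*h**(3/2) (Q(h) = (-8*h)*sqrt(h) = -8*h**(3/2))
B = 27443 (B = 6498 + 20945 = 27443)
M(E, r) = 3 - r
m = -320 - 24*sqrt(3) (m = -24*sqrt(3) + (3 - 1*(-7))*(-32) = -24*sqrt(3) + (3 + 7)*(-32) = -24*sqrt(3) + 10*(-32) = -24*sqrt(3) - 320 = -320 - 24*sqrt(3) ≈ -361.57)
B/m + 27343/(24328 - 1*9604) = 27443/(-320 - 24*sqrt(3)) + 27343/(24328 - 1*9604) = 27443/(-320 - 24*sqrt(3)) + 27343/(24328 - 9604) = 27443/(-320 - 24*sqrt(3)) + 27343/14724 = 27343/14724 + 27443/(-320 - 24*sqrt(3))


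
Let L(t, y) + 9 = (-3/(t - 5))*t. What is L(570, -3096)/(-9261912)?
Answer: 453/348865352 ≈ 1.2985e-6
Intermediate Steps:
L(t, y) = -9 - 3*t/(-5 + t) (L(t, y) = -9 + (-3/(t - 5))*t = -9 + (-3/(-5 + t))*t = -9 - 3*t/(-5 + t))
L(570, -3096)/(-9261912) = (3*(15 - 4*570)/(-5 + 570))/(-9261912) = (3*(15 - 2280)/565)*(-1/9261912) = (3*(1/565)*(-2265))*(-1/9261912) = -1359/113*(-1/9261912) = 453/348865352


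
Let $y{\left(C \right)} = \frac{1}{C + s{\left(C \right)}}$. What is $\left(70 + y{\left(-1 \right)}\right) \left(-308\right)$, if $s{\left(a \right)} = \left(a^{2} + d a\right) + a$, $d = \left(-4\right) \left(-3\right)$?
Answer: $- \frac{279972}{13} \approx -21536.0$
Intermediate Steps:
$d = 12$
$s{\left(a \right)} = a^{2} + 13 a$ ($s{\left(a \right)} = \left(a^{2} + 12 a\right) + a = a^{2} + 13 a$)
$y{\left(C \right)} = \frac{1}{C + C \left(13 + C\right)}$
$\left(70 + y{\left(-1 \right)}\right) \left(-308\right) = \left(70 + \frac{1}{\left(-1\right) \left(14 - 1\right)}\right) \left(-308\right) = \left(70 - \frac{1}{13}\right) \left(-308\right) = \frac{909}{13} \left(-308\right) = - \frac{279972}{13}$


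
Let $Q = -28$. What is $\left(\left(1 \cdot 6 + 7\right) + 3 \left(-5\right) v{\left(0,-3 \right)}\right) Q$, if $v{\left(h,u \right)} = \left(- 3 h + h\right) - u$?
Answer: $896$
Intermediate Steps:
$v{\left(h,u \right)} = - u - 2 h$ ($v{\left(h,u \right)} = - 2 h - u = - u - 2 h$)
$\left(\left(1 \cdot 6 + 7\right) + 3 \left(-5\right) v{\left(0,-3 \right)}\right) Q = \left(\left(1 \cdot 6 + 7\right) + 3 \left(-5\right) \left(\left(-1\right) \left(-3\right) - 0\right)\right) \left(-28\right) = \left(\left(6 + 7\right) - 15 \left(3 + 0\right)\right) \left(-28\right) = \left(13 - 45\right) \left(-28\right) = \left(-32\right) \left(-28\right) = 896$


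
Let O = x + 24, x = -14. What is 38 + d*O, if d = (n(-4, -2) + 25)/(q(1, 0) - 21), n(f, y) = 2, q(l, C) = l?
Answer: 49/2 ≈ 24.500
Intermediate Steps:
O = 10 (O = -14 + 24 = 10)
d = -27/20 (d = (2 + 25)/(1 - 21) = 27/(-20) = 27*(-1/20) = -27/20 ≈ -1.3500)
38 + d*O = 38 - 27/20*10 = 38 - 27/2 = 49/2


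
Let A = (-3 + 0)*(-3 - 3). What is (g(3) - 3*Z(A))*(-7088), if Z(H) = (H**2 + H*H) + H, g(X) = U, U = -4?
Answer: 14190176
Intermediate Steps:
g(X) = -4
A = 18 (A = -3*(-6) = 18)
Z(H) = H + 2*H**2 (Z(H) = (H**2 + H**2) + H = 2*H**2 + H = H + 2*H**2)
(g(3) - 3*Z(A))*(-7088) = (-4 - 54*(1 + 2*18))*(-7088) = (-4 - 54*(1 + 36))*(-7088) = (-4 - 54*37)*(-7088) = (-4 - 3*666)*(-7088) = (-4 - 1998)*(-7088) = -2002*(-7088) = 14190176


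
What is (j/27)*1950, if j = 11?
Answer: 7150/9 ≈ 794.44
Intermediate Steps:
(j/27)*1950 = (11/27)*1950 = 7150/9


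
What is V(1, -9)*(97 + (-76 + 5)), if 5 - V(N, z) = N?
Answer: 104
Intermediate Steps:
V(N, z) = 5 - N
V(1, -9)*(97 + (-76 + 5)) = (5 - 1*1)*(97 + (-76 + 5)) = (5 - 1)*(97 - 71) = 4*26 = 104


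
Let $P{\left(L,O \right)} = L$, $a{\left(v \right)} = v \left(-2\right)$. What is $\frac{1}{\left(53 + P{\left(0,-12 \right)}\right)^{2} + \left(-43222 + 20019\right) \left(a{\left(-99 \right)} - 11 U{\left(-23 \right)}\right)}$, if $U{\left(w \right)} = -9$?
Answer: $- \frac{1}{6888482} \approx -1.4517 \cdot 10^{-7}$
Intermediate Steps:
$a{\left(v \right)} = - 2 v$
$\frac{1}{\left(53 + P{\left(0,-12 \right)}\right)^{2} + \left(-43222 + 20019\right) \left(a{\left(-99 \right)} - 11 U{\left(-23 \right)}\right)} = \frac{1}{\left(53 + 0\right)^{2} + \left(-43222 + 20019\right) \left(\left(-2\right) \left(-99\right) - -99\right)} = \frac{1}{53^{2} - 23203 \left(198 + 99\right)} = \frac{1}{2809 - 6891291} = \frac{1}{-6888482} = - \frac{1}{6888482}$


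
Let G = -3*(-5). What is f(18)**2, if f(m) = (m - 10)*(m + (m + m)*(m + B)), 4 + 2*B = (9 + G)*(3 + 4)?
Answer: 837755136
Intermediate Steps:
G = 15
B = 82 (B = -2 + ((9 + 15)*(3 + 4))/2 = -2 + (24*7)/2 = -2 + (1/2)*168 = -2 + 84 = 82)
f(m) = (-10 + m)*(m + 2*m*(82 + m)) (f(m) = (m - 10)*(m + (m + m)*(m + 82)) = (-10 + m)*(m + (2*m)*(82 + m)) = (-10 + m)*(m + 2*m*(82 + m)))
f(18)**2 = (18*(-1650 + 2*18**2 + 145*18))**2 = (18*(-1650 + 2*324 + 2610))**2 = (18*(-1650 + 648 + 2610))**2 = (18*1608)**2 = 28944**2 = 837755136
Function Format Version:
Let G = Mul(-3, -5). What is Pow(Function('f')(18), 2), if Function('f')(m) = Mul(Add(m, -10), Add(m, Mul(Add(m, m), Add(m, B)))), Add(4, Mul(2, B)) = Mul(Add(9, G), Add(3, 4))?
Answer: 837755136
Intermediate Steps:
G = 15
B = 82 (B = Add(-2, Mul(Rational(1, 2), Mul(Add(9, 15), Add(3, 4)))) = Add(-2, Mul(Rational(1, 2), Mul(24, 7))) = Add(-2, Mul(Rational(1, 2), 168)) = Add(-2, 84) = 82)
Function('f')(m) = Mul(Add(-10, m), Add(m, Mul(2, m, Add(82, m)))) (Function('f')(m) = Mul(Add(m, -10), Add(m, Mul(Add(m, m), Add(m, 82)))) = Mul(Add(-10, m), Add(m, Mul(Mul(2, m), Add(82, m)))) = Mul(Add(-10, m), Add(m, Mul(2, m, Add(82, m)))))
Pow(Function('f')(18), 2) = Pow(Mul(18, Add(-1650, Mul(2, Pow(18, 2)), Mul(145, 18))), 2) = Pow(Mul(18, Add(-1650, Mul(2, 324), 2610)), 2) = Pow(Mul(18, Add(-1650, 648, 2610)), 2) = Pow(Mul(18, 1608), 2) = Pow(28944, 2) = 837755136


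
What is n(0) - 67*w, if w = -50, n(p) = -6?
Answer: 3344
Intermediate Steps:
n(0) - 67*w = -6 - 67*(-50) = -6 + 3350 = 3344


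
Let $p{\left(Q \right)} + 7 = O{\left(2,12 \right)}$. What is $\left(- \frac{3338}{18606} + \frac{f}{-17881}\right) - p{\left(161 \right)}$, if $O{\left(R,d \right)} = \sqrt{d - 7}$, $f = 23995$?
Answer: $\frac{911359727}{166346943} - \sqrt{5} \approx 3.2426$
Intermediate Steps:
$O{\left(R,d \right)} = \sqrt{-7 + d}$
$p{\left(Q \right)} = -7 + \sqrt{5}$ ($p{\left(Q \right)} = -7 + \sqrt{-7 + 12} = -7 + \sqrt{5}$)
$\left(- \frac{3338}{18606} + \frac{f}{-17881}\right) - p{\left(161 \right)} = \left(- \frac{3338}{18606} + \frac{23995}{-17881}\right) - \left(-7 + \sqrt{5}\right) = \left(\left(-3338\right) \frac{1}{18606} + 23995 \left(- \frac{1}{17881}\right)\right) + \left(7 - \sqrt{5}\right) = \left(- \frac{1669}{9303} - \frac{23995}{17881}\right) + \left(7 - \sqrt{5}\right) = - \frac{253068874}{166346943} + \left(7 - \sqrt{5}\right) = \frac{911359727}{166346943} - \sqrt{5}$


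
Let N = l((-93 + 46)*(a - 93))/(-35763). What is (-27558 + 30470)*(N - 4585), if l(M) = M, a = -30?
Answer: -1749110784/131 ≈ -1.3352e+7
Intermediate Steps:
N = -1927/11921 (N = ((-93 + 46)*(-30 - 93))/(-35763) = -47*(-123)*(-1/35763) = 5781*(-1/35763) = -1927/11921 ≈ -0.16165)
(-27558 + 30470)*(N - 4585) = (-27558 + 30470)*(-1927/11921 - 4585) = 2912*(-54659712/11921) = -1749110784/131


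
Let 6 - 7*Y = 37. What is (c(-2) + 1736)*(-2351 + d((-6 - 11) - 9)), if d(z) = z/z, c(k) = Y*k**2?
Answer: -28265800/7 ≈ -4.0380e+6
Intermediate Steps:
Y = -31/7 (Y = 6/7 - 1/7*37 = 6/7 - 37/7 = -31/7 ≈ -4.4286)
c(k) = -31*k**2/7
d(z) = 1
(c(-2) + 1736)*(-2351 + d((-6 - 11) - 9)) = (-31/7*(-2)**2 + 1736)*(-2351 + 1) = (-31/7*4 + 1736)*(-2350) = (-124/7 + 1736)*(-2350) = (12028/7)*(-2350) = -28265800/7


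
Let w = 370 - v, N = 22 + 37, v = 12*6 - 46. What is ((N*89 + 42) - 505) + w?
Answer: 5132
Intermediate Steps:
v = 26 (v = 72 - 46 = 26)
N = 59
w = 344 (w = 370 - 1*26 = 370 - 26 = 344)
((N*89 + 42) - 505) + w = ((59*89 + 42) - 505) + 344 = ((5251 + 42) - 505) + 344 = (5293 - 505) + 344 = 4788 + 344 = 5132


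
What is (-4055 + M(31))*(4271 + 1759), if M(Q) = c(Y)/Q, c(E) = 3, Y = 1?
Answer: -757983060/31 ≈ -2.4451e+7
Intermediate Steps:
M(Q) = 3/Q
(-4055 + M(31))*(4271 + 1759) = (-4055 + 3/31)*(4271 + 1759) = (-4055 + 3*(1/31))*6030 = (-4055 + 3/31)*6030 = -125702/31*6030 = -757983060/31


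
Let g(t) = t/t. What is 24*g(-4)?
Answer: 24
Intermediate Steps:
g(t) = 1
24*g(-4) = 24*1 = 24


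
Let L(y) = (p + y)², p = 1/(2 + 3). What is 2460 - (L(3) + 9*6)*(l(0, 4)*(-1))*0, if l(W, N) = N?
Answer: 2460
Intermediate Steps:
p = ⅕ (p = 1/5 = ⅕ ≈ 0.20000)
L(y) = (⅕ + y)²
2460 - (L(3) + 9*6)*(l(0, 4)*(-1))*0 = 2460 - ((1 + 5*3)²/25 + 9*6)*(4*(-1))*0 = 2460 - ((1 + 15)²/25 + 54)*(-4*0) = 2460 - ((1/25)*16² + 54)*0 = 2460 - ((1/25)*256 + 54)*0 = 2460 - (256/25 + 54)*0 = 2460 - 1606*0/25 = 2460 - 1*0 = 2460 + 0 = 2460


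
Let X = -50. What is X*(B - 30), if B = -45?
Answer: 3750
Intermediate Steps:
X*(B - 30) = -50*(-45 - 30) = -50*(-75) = 3750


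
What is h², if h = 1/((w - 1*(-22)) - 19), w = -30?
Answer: 1/729 ≈ 0.0013717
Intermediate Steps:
h = -1/27 (h = 1/((-30 - 1*(-22)) - 19) = 1/((-30 + 22) - 19) = 1/(-8 - 19) = 1/(-27) = -1/27 ≈ -0.037037)
h² = (-1/27)² = 1/729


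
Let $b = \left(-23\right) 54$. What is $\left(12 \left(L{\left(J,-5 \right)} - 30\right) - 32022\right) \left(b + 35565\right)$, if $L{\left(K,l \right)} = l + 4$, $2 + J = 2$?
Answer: $-1111859262$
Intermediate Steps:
$J = 0$ ($J = -2 + 2 = 0$)
$L{\left(K,l \right)} = 4 + l$
$b = -1242$
$\left(12 \left(L{\left(J,-5 \right)} - 30\right) - 32022\right) \left(b + 35565\right) = \left(12 \left(\left(4 - 5\right) - 30\right) - 32022\right) \left(-1242 + 35565\right) = \left(12 \left(-1 - 30\right) - 32022\right) 34323 = \left(12 \left(-31\right) - 32022\right) 34323 = \left(-372 - 32022\right) 34323 = \left(-32394\right) 34323 = -1111859262$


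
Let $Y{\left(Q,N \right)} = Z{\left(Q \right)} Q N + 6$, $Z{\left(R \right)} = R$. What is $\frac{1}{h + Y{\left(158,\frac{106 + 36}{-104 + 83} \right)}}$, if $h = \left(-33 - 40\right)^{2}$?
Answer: $- \frac{21}{3432853} \approx -6.1174 \cdot 10^{-6}$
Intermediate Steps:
$h = 5329$ ($h = \left(-73\right)^{2} = 5329$)
$Y{\left(Q,N \right)} = 6 + N Q^{2}$ ($Y{\left(Q,N \right)} = Q Q N + 6 = Q^{2} N + 6 = N Q^{2} + 6 = 6 + N Q^{2}$)
$\frac{1}{h + Y{\left(158,\frac{106 + 36}{-104 + 83} \right)}} = \frac{1}{5329 + \left(6 + \frac{106 + 36}{-104 + 83} \cdot 158^{2}\right)} = \frac{1}{5329 + \left(6 + \frac{142}{-21} \cdot 24964\right)} = \frac{1}{5329 + \left(6 + 142 \left(- \frac{1}{21}\right) 24964\right)} = \frac{1}{5329 + \left(6 - \frac{3544888}{21}\right)} = \frac{1}{5329 - \frac{3544762}{21}} = \frac{1}{- \frac{3432853}{21}} = - \frac{21}{3432853}$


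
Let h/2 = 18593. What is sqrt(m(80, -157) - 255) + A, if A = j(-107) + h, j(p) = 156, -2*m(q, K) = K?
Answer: 37342 + I*sqrt(706)/2 ≈ 37342.0 + 13.285*I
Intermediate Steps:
h = 37186 (h = 2*18593 = 37186)
m(q, K) = -K/2
A = 37342 (A = 156 + 37186 = 37342)
sqrt(m(80, -157) - 255) + A = sqrt(-1/2*(-157) - 255) + 37342 = sqrt(157/2 - 255) + 37342 = sqrt(-353/2) + 37342 = I*sqrt(706)/2 + 37342 = 37342 + I*sqrt(706)/2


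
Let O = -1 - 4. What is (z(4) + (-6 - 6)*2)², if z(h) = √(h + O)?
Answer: (24 - I)² ≈ 575.0 - 48.0*I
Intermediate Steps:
O = -5
z(h) = √(-5 + h) (z(h) = √(h - 5) = √(-5 + h))
(z(4) + (-6 - 6)*2)² = (√(-5 + 4) + (-6 - 6)*2)² = (√(-1) - 12*2)² = (I - 24)² = (-24 + I)²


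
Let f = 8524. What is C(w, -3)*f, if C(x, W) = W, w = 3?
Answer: -25572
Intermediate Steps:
C(w, -3)*f = -3*8524 = -25572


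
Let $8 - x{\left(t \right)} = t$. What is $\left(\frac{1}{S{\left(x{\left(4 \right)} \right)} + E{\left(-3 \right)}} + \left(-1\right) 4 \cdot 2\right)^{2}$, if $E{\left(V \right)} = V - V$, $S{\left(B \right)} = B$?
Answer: $\frac{961}{16} \approx 60.063$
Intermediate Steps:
$x{\left(t \right)} = 8 - t$
$E{\left(V \right)} = 0$
$\left(\frac{1}{S{\left(x{\left(4 \right)} \right)} + E{\left(-3 \right)}} + \left(-1\right) 4 \cdot 2\right)^{2} = \left(\frac{1}{\left(8 - 4\right) + 0} + \left(-1\right) 4 \cdot 2\right)^{2} = \left(\frac{1}{\left(8 - 4\right) + 0} - 8\right)^{2} = \left(\frac{1}{4 + 0} - 8\right)^{2} = \left(\frac{1}{4} - 8\right)^{2} = \left(- \frac{31}{4}\right)^{2} = \frac{961}{16}$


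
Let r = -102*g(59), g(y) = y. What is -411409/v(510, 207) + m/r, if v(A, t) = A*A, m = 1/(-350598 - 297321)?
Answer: -5242340920613/3314300060700 ≈ -1.5817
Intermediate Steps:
m = -1/647919 (m = 1/(-647919) = -1/647919 ≈ -1.5434e-6)
v(A, t) = A²
r = -6018 (r = -102*59 = -6018)
-411409/v(510, 207) + m/r = -411409/(510²) - 1/647919/(-6018) = -411409/260100 - 1/647919*(-1/6018) = -411409*1/260100 + 1/3899176542 = -411409/260100 + 1/3899176542 = -5242340920613/3314300060700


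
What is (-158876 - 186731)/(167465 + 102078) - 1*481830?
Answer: -129874249297/269543 ≈ -4.8183e+5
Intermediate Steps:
(-158876 - 186731)/(167465 + 102078) - 1*481830 = -345607/269543 - 481830 = -129874249297/269543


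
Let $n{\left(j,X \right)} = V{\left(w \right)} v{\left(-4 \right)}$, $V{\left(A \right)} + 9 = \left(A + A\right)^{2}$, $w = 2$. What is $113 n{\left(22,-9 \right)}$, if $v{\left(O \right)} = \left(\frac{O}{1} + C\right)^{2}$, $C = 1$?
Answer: $7119$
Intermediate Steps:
$V{\left(A \right)} = -9 + 4 A^{2}$ ($V{\left(A \right)} = -9 + \left(A + A\right)^{2} = -9 + \left(2 A\right)^{2} = -9 + 4 A^{2}$)
$v{\left(O \right)} = \left(1 + O\right)^{2}$ ($v{\left(O \right)} = \left(\frac{O}{1} + 1\right)^{2} = \left(O 1 + 1\right)^{2} = \left(O + 1\right)^{2} = \left(1 + O\right)^{2}$)
$n{\left(j,X \right)} = 63$ ($n{\left(j,X \right)} = \left(-9 + 4 \cdot 2^{2}\right) \left(1 - 4\right)^{2} = \left(-9 + 4 \cdot 4\right) \left(-3\right)^{2} = \left(-9 + 16\right) 9 = 7 \cdot 9 = 63$)
$113 n{\left(22,-9 \right)} = 113 \cdot 63 = 7119$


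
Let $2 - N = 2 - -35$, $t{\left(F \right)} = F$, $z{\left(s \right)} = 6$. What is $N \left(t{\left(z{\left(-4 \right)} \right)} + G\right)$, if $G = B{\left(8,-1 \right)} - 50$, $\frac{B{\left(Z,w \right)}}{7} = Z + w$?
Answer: $-175$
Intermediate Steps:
$B{\left(Z,w \right)} = 7 Z + 7 w$ ($B{\left(Z,w \right)} = 7 \left(Z + w\right) = 7 Z + 7 w$)
$G = -1$ ($G = \left(7 \cdot 8 + 7 \left(-1\right)\right) - 50 = \left(56 - 7\right) - 50 = 49 - 50 = -1$)
$N = -35$ ($N = 2 - \left(2 - -35\right) = 2 - \left(2 + 35\right) = 2 - 37 = -35$)
$N \left(t{\left(z{\left(-4 \right)} \right)} + G\right) = - 35 \left(6 - 1\right) = \left(-35\right) 5 = -175$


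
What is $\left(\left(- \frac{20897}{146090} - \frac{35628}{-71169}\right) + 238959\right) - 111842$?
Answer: $\frac{62935677886357}{495099010} \approx 1.2712 \cdot 10^{5}$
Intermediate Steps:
$\left(\left(- \frac{20897}{146090} - \frac{35628}{-71169}\right) + 238959\right) - 111842 = \left(\left(\left(-20897\right) \frac{1}{146090} - - \frac{11876}{23723}\right) + 238959\right) - 111842 = \left(\left(- \frac{20897}{146090} + \frac{11876}{23723}\right) + 238959\right) - 111842 = \left(\frac{177032187}{495099010} + 238959\right) - 111842 = \frac{118308541362777}{495099010} - 111842 = \frac{62935677886357}{495099010}$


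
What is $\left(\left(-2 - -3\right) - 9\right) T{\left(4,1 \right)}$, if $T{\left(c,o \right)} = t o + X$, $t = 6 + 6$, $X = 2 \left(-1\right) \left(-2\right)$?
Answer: $-128$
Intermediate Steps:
$X = 4$ ($X = \left(-2\right) \left(-2\right) = 4$)
$t = 12$
$T{\left(c,o \right)} = 4 + 12 o$ ($T{\left(c,o \right)} = 12 o + 4 = 4 + 12 o$)
$\left(\left(-2 - -3\right) - 9\right) T{\left(4,1 \right)} = \left(\left(-2 - -3\right) - 9\right) \left(4 + 12 \cdot 1\right) = \left(\left(-2 + 3\right) - 9\right) \left(4 + 12\right) = \left(1 - 9\right) 16 = \left(-8\right) 16 = -128$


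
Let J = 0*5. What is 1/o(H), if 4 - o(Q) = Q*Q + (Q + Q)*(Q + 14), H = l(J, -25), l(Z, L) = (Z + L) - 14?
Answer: -1/3467 ≈ -0.00028843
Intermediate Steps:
J = 0
l(Z, L) = -14 + L + Z (l(Z, L) = (L + Z) - 14 = -14 + L + Z)
H = -39 (H = -14 - 25 + 0 = -39)
o(Q) = 4 - Q² - 2*Q*(14 + Q) (o(Q) = 4 - (Q*Q + (Q + Q)*(Q + 14)) = 4 - (Q² + (2*Q)*(14 + Q)) = 4 - (Q² + 2*Q*(14 + Q)) = 4 + (-Q² - 2*Q*(14 + Q)) = 4 - Q² - 2*Q*(14 + Q))
1/o(H) = 1/(4 - 28*(-39) - 3*(-39)²) = 1/(4 + 1092 - 3*1521) = 1/(4 + 1092 - 4563) = 1/(-3467) = -1/3467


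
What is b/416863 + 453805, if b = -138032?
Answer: 189174375683/416863 ≈ 4.5380e+5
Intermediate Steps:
b/416863 + 453805 = -138032/416863 + 453805 = 189174375683/416863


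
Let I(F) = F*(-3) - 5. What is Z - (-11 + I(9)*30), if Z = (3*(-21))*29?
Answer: -856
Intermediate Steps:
I(F) = -5 - 3*F (I(F) = -3*F - 5 = -5 - 3*F)
Z = -1827 (Z = -63*29 = -1827)
Z - (-11 + I(9)*30) = -1827 - (-11 + (-5 - 3*9)*30) = -1827 - (-11 + (-5 - 27)*30) = -1827 - (-11 - 32*30) = -1827 - (-11 - 960) = -1827 - 1*(-971) = -1827 + 971 = -856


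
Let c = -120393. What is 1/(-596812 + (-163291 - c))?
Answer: -1/639710 ≈ -1.5632e-6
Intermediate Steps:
1/(-596812 + (-163291 - c)) = 1/(-596812 + (-163291 - 1*(-120393))) = 1/(-596812 + (-163291 + 120393)) = 1/(-596812 - 42898) = 1/(-639710) = -1/639710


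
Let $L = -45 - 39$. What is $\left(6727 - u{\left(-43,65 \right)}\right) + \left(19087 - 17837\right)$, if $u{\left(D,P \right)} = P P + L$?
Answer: $3836$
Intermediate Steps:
$L = -84$
$u{\left(D,P \right)} = -84 + P^{2}$ ($u{\left(D,P \right)} = P P - 84 = P^{2} - 84 = -84 + P^{2}$)
$\left(6727 - u{\left(-43,65 \right)}\right) + \left(19087 - 17837\right) = \left(6727 - \left(-84 + 65^{2}\right)\right) + \left(19087 - 17837\right) = \left(6727 - \left(-84 + 4225\right)\right) + \left(19087 - 17837\right) = \left(6727 - 4141\right) + 1250 = 2586 + 1250 = 3836$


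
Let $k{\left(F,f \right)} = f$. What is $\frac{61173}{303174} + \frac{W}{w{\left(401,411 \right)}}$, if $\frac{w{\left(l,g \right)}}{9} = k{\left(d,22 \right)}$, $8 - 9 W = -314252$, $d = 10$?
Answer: $\frac{5299137307}{30014226} \approx 176.55$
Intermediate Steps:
$W = \frac{314260}{9}$ ($W = \frac{8}{9} - - \frac{314252}{9} = \frac{8}{9} + \frac{314252}{9} = \frac{314260}{9} \approx 34918.0$)
$w{\left(l,g \right)} = 198$ ($w{\left(l,g \right)} = 9 \cdot 22 = 198$)
$\frac{61173}{303174} + \frac{W}{w{\left(401,411 \right)}} = \frac{61173}{303174} + \frac{314260}{9 \cdot 198} = 61173 \cdot \frac{1}{303174} + \frac{314260}{9} \cdot \frac{1}{198} = \frac{6797}{33686} + \frac{157130}{891} = \frac{5299137307}{30014226}$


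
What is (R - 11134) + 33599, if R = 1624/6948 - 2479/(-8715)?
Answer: 113360667796/5045985 ≈ 22466.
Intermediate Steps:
R = 2614771/5045985 (R = 1624*(1/6948) - 2479*(-1/8715) = 406/1737 + 2479/8715 = 2614771/5045985 ≈ 0.51819)
(R - 11134) + 33599 = (2614771/5045985 - 11134) + 33599 = -56179382219/5045985 + 33599 = 113360667796/5045985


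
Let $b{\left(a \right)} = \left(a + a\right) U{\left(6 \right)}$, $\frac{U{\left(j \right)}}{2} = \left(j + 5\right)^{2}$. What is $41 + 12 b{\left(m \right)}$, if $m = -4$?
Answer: $-23191$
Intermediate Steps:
$U{\left(j \right)} = 2 \left(5 + j\right)^{2}$ ($U{\left(j \right)} = 2 \left(j + 5\right)^{2} = 2 \left(5 + j\right)^{2}$)
$b{\left(a \right)} = 484 a$ ($b{\left(a \right)} = \left(a + a\right) 2 \left(5 + 6\right)^{2} = 2 a 2 \cdot 11^{2} = 2 a 2 \cdot 121 = 2 a 242 = 484 a$)
$41 + 12 b{\left(m \right)} = 41 + 12 \cdot 484 \left(-4\right) = 41 + 12 \left(-1936\right) = 41 - 23232 = -23191$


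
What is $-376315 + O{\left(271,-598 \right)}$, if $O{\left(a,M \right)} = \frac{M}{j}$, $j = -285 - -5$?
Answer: $- \frac{52683801}{140} \approx -3.7631 \cdot 10^{5}$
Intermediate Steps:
$j = -280$ ($j = -285 + 5 = -280$)
$O{\left(a,M \right)} = - \frac{M}{280}$ ($O{\left(a,M \right)} = \frac{M}{-280} = M \left(- \frac{1}{280}\right) = - \frac{M}{280}$)
$-376315 + O{\left(271,-598 \right)} = -376315 - - \frac{299}{140} = -376315 + \frac{299}{140} = - \frac{52683801}{140}$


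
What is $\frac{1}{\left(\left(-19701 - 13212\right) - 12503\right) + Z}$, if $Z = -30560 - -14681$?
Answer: $- \frac{1}{61295} \approx -1.6315 \cdot 10^{-5}$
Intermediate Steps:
$Z = -15879$ ($Z = -30560 + 14681 = -15879$)
$\frac{1}{\left(\left(-19701 - 13212\right) - 12503\right) + Z} = \frac{1}{\left(\left(-19701 - 13212\right) - 12503\right) - 15879} = \frac{1}{\left(-32913 - 12503\right) - 15879} = \frac{1}{-45416 - 15879} = \frac{1}{-61295} = - \frac{1}{61295}$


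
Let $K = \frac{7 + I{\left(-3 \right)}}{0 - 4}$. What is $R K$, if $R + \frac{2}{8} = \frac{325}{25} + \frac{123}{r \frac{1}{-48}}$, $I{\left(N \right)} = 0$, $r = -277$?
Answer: $- \frac{264201}{4432} \approx -59.612$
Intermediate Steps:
$R = \frac{37743}{1108}$ ($R = - \frac{1}{4} + \left(\frac{325}{25} + \frac{123}{\left(-277\right) \frac{1}{-48}}\right) = - \frac{1}{4} + \left(325 \cdot \frac{1}{25} + \frac{123}{\left(-277\right) \left(- \frac{1}{48}\right)}\right) = - \frac{1}{4} + \left(13 + \frac{123}{\frac{277}{48}}\right) = - \frac{1}{4} + \left(13 + 123 \cdot \frac{48}{277}\right) = - \frac{1}{4} + \left(13 + \frac{5904}{277}\right) = - \frac{1}{4} + \frac{9505}{277} = \frac{37743}{1108} \approx 34.064$)
$K = - \frac{7}{4}$ ($K = \frac{7 + 0}{0 - 4} = \frac{7}{-4} = 7 \left(- \frac{1}{4}\right) = - \frac{7}{4} \approx -1.75$)
$R K = \frac{37743}{1108} \left(- \frac{7}{4}\right) = - \frac{264201}{4432}$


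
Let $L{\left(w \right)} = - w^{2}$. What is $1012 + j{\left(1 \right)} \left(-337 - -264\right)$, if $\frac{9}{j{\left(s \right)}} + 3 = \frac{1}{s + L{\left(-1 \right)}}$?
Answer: $1012$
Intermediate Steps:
$j{\left(s \right)} = \frac{9}{-3 + \frac{1}{-1 + s}}$ ($j{\left(s \right)} = \frac{9}{-3 + \frac{1}{s - \left(-1\right)^{2}}} = \frac{9}{-3 + \frac{1}{s - 1}} = \frac{9}{-3 + \frac{1}{-1 + s}}$)
$1012 + j{\left(1 \right)} \left(-337 - -264\right) = 1012 + \frac{9 \left(1 - 1\right)}{-4 + 3 \cdot 1} \left(-337 - -264\right) = 1012 + \frac{9 \left(1 - 1\right)}{-4 + 3} \left(-337 + 264\right) = 1012 + 9 \frac{1}{-1} \cdot 0 \left(-73\right) = 1012 + 9 \left(-1\right) 0 \left(-73\right) = 1012 + 0 \left(-73\right) = 1012 + 0 = 1012$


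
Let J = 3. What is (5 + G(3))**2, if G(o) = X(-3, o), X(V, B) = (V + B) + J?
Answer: 64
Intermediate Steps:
X(V, B) = 3 + B + V (X(V, B) = (V + B) + 3 = (B + V) + 3 = 3 + B + V)
G(o) = o (G(o) = 3 + o - 3 = o)
(5 + G(3))**2 = (5 + 3)**2 = 8**2 = 64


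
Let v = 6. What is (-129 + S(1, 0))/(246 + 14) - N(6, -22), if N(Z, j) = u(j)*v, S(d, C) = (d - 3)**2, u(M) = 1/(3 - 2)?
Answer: -337/52 ≈ -6.4808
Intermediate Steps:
u(M) = 1 (u(M) = 1/1 = 1)
S(d, C) = (-3 + d)**2
N(Z, j) = 6 (N(Z, j) = 1*6 = 6)
(-129 + S(1, 0))/(246 + 14) - N(6, -22) = (-129 + (-3 + 1)**2)/(246 + 14) - 1*6 = (-129 + (-2)**2)/260 - 6 = (-129 + 4)*(1/260) - 6 = -125*1/260 - 6 = -25/52 - 6 = -337/52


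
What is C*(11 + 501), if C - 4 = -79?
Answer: -38400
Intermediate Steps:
C = -75 (C = 4 - 79 = -75)
C*(11 + 501) = -75*(11 + 501) = -75*512 = -38400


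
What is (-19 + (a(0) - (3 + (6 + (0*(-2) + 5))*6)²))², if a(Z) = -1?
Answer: 22857961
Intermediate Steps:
(-19 + (a(0) - (3 + (6 + (0*(-2) + 5))*6)²))² = (-19 + (-1 - (3 + (6 + (0*(-2) + 5))*6)²))² = (-19 + (-1 - (3 + (6 + (0 + 5))*6)²))² = (-19 + (-1 - (3 + (6 + 5)*6)²))² = (-19 + (-1 - (3 + 11*6)²))² = (-19 + (-1 - (3 + 66)²))² = (-19 + (-1 - 1*69²))² = (-19 + (-1 - 1*4761))² = (-19 + (-1 - 4761))² = (-19 - 4762)² = (-4781)² = 22857961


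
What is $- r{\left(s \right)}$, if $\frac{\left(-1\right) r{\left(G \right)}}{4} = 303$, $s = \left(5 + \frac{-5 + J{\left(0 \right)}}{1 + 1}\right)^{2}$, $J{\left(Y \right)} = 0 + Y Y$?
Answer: $1212$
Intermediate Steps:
$J{\left(Y \right)} = Y^{2}$ ($J{\left(Y \right)} = 0 + Y^{2} = Y^{2}$)
$s = \frac{25}{4}$ ($s = \left(5 + \frac{-5 + 0^{2}}{1 + 1}\right)^{2} = \left(5 + \frac{-5 + 0}{2}\right)^{2} = \left(5 - \frac{5}{2}\right)^{2} = \left(\frac{5}{2}\right)^{2} = \frac{25}{4} \approx 6.25$)
$r{\left(G \right)} = -1212$ ($r{\left(G \right)} = \left(-4\right) 303 = -1212$)
$- r{\left(s \right)} = \left(-1\right) \left(-1212\right) = 1212$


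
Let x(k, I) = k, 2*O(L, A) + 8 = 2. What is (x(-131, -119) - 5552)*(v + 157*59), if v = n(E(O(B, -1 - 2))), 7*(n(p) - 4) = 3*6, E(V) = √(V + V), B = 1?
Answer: -368752821/7 ≈ -5.2679e+7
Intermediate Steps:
O(L, A) = -3 (O(L, A) = -4 + (½)*2 = -4 + 1 = -3)
E(V) = √2*√V (E(V) = √(2*V) = √2*√V)
n(p) = 46/7 (n(p) = 4 + (3*6)/7 = 4 + (⅐)*18 = 4 + 18/7 = 46/7)
v = 46/7 ≈ 6.5714
(x(-131, -119) - 5552)*(v + 157*59) = (-131 - 5552)*(46/7 + 157*59) = -5683*(46/7 + 9263) = -5683*64887/7 = -368752821/7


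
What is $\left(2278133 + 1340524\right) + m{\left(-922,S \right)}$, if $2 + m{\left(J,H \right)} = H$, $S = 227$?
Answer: $3618882$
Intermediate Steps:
$m{\left(J,H \right)} = -2 + H$
$\left(2278133 + 1340524\right) + m{\left(-922,S \right)} = \left(2278133 + 1340524\right) + \left(-2 + 227\right) = 3618657 + 225 = 3618882$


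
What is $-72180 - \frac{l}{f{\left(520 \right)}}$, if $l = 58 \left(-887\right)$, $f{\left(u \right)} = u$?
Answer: $- \frac{18741077}{260} \approx -72081.0$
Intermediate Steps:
$l = -51446$
$-72180 - \frac{l}{f{\left(520 \right)}} = -72180 - - \frac{51446}{520} = -72180 - \left(-51446\right) \frac{1}{520} = -72180 - - \frac{25723}{260} = -72180 + \frac{25723}{260} = - \frac{18741077}{260}$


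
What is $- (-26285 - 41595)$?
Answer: $67880$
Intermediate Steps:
$- (-26285 - 41595) = \left(-1\right) \left(-67880\right) = 67880$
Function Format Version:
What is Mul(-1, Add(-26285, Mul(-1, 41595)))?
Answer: 67880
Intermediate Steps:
Mul(-1, Add(-26285, Mul(-1, 41595))) = Mul(-1, Add(-26285, -41595)) = Mul(-1, -67880) = 67880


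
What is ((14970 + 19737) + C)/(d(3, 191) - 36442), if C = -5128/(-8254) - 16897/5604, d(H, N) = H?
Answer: -802637996293/842750551812 ≈ -0.95240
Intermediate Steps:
C = -55365263/23127708 (C = -5128*(-1/8254) - 16897*1/5604 = 2564/4127 - 16897/5604 = -55365263/23127708 ≈ -2.3939)
((14970 + 19737) + C)/(d(3, 191) - 36442) = ((14970 + 19737) - 55365263/23127708)/(3 - 36442) = (34707 - 55365263/23127708)/(-36439) = (802637996293/23127708)*(-1/36439) = -802637996293/842750551812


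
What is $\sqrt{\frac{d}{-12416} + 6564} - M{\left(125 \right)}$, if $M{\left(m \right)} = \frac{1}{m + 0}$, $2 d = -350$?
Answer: $- \frac{1}{125} + \frac{\sqrt{15810767006}}{1552} \approx 81.011$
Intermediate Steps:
$d = -175$ ($d = \frac{1}{2} \left(-350\right) = -175$)
$M{\left(m \right)} = \frac{1}{m}$
$\sqrt{\frac{d}{-12416} + 6564} - M{\left(125 \right)} = \sqrt{- \frac{175}{-12416} + 6564} - \frac{1}{125} = \sqrt{\left(-175\right) \left(- \frac{1}{12416}\right) + 6564} - \frac{1}{125} = \sqrt{\frac{175}{12416} + 6564} - \frac{1}{125} = \sqrt{\frac{81498799}{12416}} - \frac{1}{125} = \frac{\sqrt{15810767006}}{1552} - \frac{1}{125} = - \frac{1}{125} + \frac{\sqrt{15810767006}}{1552}$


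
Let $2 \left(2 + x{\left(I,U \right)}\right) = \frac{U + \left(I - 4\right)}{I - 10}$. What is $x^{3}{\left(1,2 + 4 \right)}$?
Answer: $- \frac{2197}{216} \approx -10.171$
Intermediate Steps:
$x{\left(I,U \right)} = -2 + \frac{-4 + I + U}{2 \left(-10 + I\right)}$ ($x{\left(I,U \right)} = -2 + \frac{\left(U + \left(I - 4\right)\right) \frac{1}{I - 10}}{2} = -2 + \frac{\left(U + \left(-4 + I\right)\right) \frac{1}{-10 + I}}{2} = -2 + \frac{\left(-4 + I + U\right) \frac{1}{-10 + I}}{2} = -2 + \frac{\frac{1}{-10 + I} \left(-4 + I + U\right)}{2} = -2 + \frac{-4 + I + U}{2 \left(-10 + I\right)}$)
$x^{3}{\left(1,2 + 4 \right)} = \left(\frac{36 + \left(2 + 4\right) - 3}{2 \left(-10 + 1\right)}\right)^{3} = \left(\frac{36 + 6 - 3}{2 \left(-9\right)}\right)^{3} = \left(\frac{1}{2} \left(- \frac{1}{9}\right) 39\right)^{3} = \left(- \frac{13}{6}\right)^{3} = - \frac{2197}{216}$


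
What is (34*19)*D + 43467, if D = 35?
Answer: 66077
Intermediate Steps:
(34*19)*D + 43467 = (34*19)*35 + 43467 = 646*35 + 43467 = 22610 + 43467 = 66077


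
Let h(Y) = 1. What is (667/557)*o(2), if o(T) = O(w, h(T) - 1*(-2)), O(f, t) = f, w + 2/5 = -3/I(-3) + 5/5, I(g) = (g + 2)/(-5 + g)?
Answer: -78039/2785 ≈ -28.021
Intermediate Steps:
I(g) = (2 + g)/(-5 + g)
w = -117/5 (w = -⅖ + (-3*(-5 - 3)/(2 - 3) + 5/5) = -⅖ + (-3/(-1/(-8)) + 5*(⅕)) = -⅖ + (-3/((-⅛*(-1))) + 1) = -⅖ + (-3/⅛ + 1) = -⅖ + (-3*8 + 1) = -⅖ + (-24 + 1) = -⅖ - 23 = -117/5 ≈ -23.400)
o(T) = -117/5
(667/557)*o(2) = (667/557)*(-117/5) = -78039/2785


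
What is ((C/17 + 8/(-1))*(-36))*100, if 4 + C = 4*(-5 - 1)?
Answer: 590400/17 ≈ 34729.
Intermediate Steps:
C = -28 (C = -4 + 4*(-5 - 1) = -4 + 4*(-6) = -4 - 24 = -28)
((C/17 + 8/(-1))*(-36))*100 = ((-28/17 + 8/(-1))*(-36))*100 = ((-28*1/17 + 8*(-1))*(-36))*100 = ((-28/17 - 8)*(-36))*100 = -164/17*(-36)*100 = (5904/17)*100 = 590400/17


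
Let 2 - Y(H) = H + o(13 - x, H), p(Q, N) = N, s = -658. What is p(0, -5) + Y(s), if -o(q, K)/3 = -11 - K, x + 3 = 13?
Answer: 2596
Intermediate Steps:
x = 10 (x = -3 + 13 = 10)
o(q, K) = 33 + 3*K (o(q, K) = -3*(-11 - K) = 33 + 3*K)
Y(H) = -31 - 4*H (Y(H) = 2 - (H + (33 + 3*H)) = 2 - (33 + 4*H) = 2 + (-33 - 4*H) = -31 - 4*H)
p(0, -5) + Y(s) = -5 + (-31 - 4*(-658)) = -5 + (-31 + 2632) = -5 + 2601 = 2596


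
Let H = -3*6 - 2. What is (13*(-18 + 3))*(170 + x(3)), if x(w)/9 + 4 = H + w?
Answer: 3705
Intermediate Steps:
H = -20 (H = -18 - 2 = -20)
x(w) = -216 + 9*w (x(w) = -36 + 9*(-20 + w) = -36 + (-180 + 9*w) = -216 + 9*w)
(13*(-18 + 3))*(170 + x(3)) = (13*(-18 + 3))*(170 + (-216 + 9*3)) = (13*(-15))*(170 + (-216 + 27)) = -195*(170 - 189) = -195*(-19) = 3705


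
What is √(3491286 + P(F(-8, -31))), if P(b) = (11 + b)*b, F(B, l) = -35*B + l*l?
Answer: √5045018 ≈ 2246.1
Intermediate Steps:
F(B, l) = l² - 35*B (F(B, l) = -35*B + l² = l² - 35*B)
P(b) = b*(11 + b)
√(3491286 + P(F(-8, -31))) = √(3491286 + ((-31)² - 35*(-8))*(11 + ((-31)² - 35*(-8)))) = √(3491286 + (961 + 280)*(11 + (961 + 280))) = √(3491286 + 1241*(11 + 1241)) = √(3491286 + 1241*1252) = √(3491286 + 1553732) = √5045018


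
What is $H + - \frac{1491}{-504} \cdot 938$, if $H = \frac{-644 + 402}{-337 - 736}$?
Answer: $\frac{35732731}{12876} \approx 2775.1$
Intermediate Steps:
$H = \frac{242}{1073}$ ($H = - \frac{242}{-1073} = \left(-242\right) \left(- \frac{1}{1073}\right) = \frac{242}{1073} \approx 0.22554$)
$H + - \frac{1491}{-504} \cdot 938 = \frac{242}{1073} + - \frac{1491}{-504} \cdot 938 = \frac{242}{1073} + \left(-1491\right) \left(- \frac{1}{504}\right) 938 = \frac{242}{1073} + \frac{71}{24} \cdot 938 = \frac{242}{1073} + \frac{33299}{12} = \frac{35732731}{12876}$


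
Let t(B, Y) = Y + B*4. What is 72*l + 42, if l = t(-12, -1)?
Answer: -3486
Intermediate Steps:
t(B, Y) = Y + 4*B
l = -49 (l = -1 + 4*(-12) = -1 - 48 = -49)
72*l + 42 = 72*(-49) + 42 = -3528 + 42 = -3486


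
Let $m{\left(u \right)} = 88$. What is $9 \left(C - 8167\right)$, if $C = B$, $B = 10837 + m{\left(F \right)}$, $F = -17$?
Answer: $24822$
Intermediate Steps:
$B = 10925$ ($B = 10837 + 88 = 10925$)
$C = 10925$
$9 \left(C - 8167\right) = 9 \left(10925 - 8167\right) = 9 \cdot 2758 = 24822$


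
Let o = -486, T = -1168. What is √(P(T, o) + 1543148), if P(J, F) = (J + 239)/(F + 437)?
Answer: √75615181/7 ≈ 1242.2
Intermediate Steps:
P(J, F) = (239 + J)/(437 + F)
√(P(T, o) + 1543148) = √((239 - 1168)/(437 - 486) + 1543148) = √(-929/(-49) + 1543148) = √(-1/49*(-929) + 1543148) = √(929/49 + 1543148) = √(75615181/49) = √75615181/7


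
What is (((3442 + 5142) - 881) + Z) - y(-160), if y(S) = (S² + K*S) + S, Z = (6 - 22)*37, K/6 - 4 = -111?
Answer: -121049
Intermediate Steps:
K = -642 (K = 24 + 6*(-111) = 24 - 666 = -642)
Z = -592 (Z = -16*37 = -592)
y(S) = S² - 641*S (y(S) = (S² - 642*S) + S = S² - 641*S)
(((3442 + 5142) - 881) + Z) - y(-160) = (((3442 + 5142) - 881) - 592) - (-160)*(-641 - 160) = ((8584 - 881) - 592) - (-160)*(-801) = (7703 - 592) - 1*128160 = 7111 - 128160 = -121049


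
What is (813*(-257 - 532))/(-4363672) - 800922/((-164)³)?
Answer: 395274488187/1202994551648 ≈ 0.32858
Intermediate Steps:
(813*(-257 - 532))/(-4363672) - 800922/((-164)³) = (813*(-789))*(-1/4363672) - 800922/(-4410944) = -641457*(-1/4363672) - 800922*(-1/4410944) = 641457/4363672 + 400461/2205472 = 395274488187/1202994551648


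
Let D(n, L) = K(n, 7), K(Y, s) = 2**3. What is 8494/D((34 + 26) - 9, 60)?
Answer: 4247/4 ≈ 1061.8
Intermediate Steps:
K(Y, s) = 8
D(n, L) = 8
8494/D((34 + 26) - 9, 60) = 8494/8 = 8494*(1/8) = 4247/4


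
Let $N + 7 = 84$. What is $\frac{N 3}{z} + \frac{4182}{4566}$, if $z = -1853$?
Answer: $\frac{1115750}{1410133} \approx 0.79124$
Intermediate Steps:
$N = 77$ ($N = -7 + 84 = 77$)
$\frac{N 3}{z} + \frac{4182}{4566} = \frac{77 \cdot 3}{-1853} + \frac{4182}{4566} = 231 \left(- \frac{1}{1853}\right) + 4182 \cdot \frac{1}{4566} = - \frac{231}{1853} + \frac{697}{761} = \frac{1115750}{1410133}$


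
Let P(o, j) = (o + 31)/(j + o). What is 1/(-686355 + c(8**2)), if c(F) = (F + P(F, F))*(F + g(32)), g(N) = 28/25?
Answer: -800/545711191 ≈ -1.4660e-6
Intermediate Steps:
P(o, j) = (31 + o)/(j + o)
g(N) = 28/25 (g(N) = 28*(1/25) = 28/25)
c(F) = (28/25 + F)*(F + (31 + F)/(2*F)) (c(F) = (F + (31 + F)/(F + F))*(F + 28/25) = (F + (31 + F)/((2*F)))*(28/25 + F) = (F + (1/(2*F))*(31 + F))*(28/25 + F) = (F + (31 + F)/(2*F))*(28/25 + F) = (28/25 + F)*(F + (31 + F)/(2*F)))
1/(-686355 + c(8**2)) = 1/(-686355 + (803/50 + (8**2)**2 + (81/50)*8**2 + 434/(25*(8**2)))) = 1/(-686355 + (803/50 + 64**2 + (81/50)*64 + (434/25)/64)) = 1/(-686355 + (803/50 + 4096 + 2592/25 + (434/25)*(1/64))) = 1/(-686355 + (803/50 + 4096 + 2592/25 + 217/800)) = 1/(-686355 + 3372809/800) = 1/(-545711191/800) = -800/545711191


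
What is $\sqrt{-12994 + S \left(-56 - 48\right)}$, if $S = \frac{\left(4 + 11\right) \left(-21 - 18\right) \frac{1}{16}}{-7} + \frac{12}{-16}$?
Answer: $\frac{i \sqrt{2638006}}{14} \approx 116.01 i$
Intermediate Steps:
$S = \frac{501}{112}$ ($S = 15 \left(-39\right) \frac{1}{16} \left(- \frac{1}{7}\right) + 12 \left(- \frac{1}{16}\right) = \left(-585\right) \frac{1}{16} \left(- \frac{1}{7}\right) - \frac{3}{4} = \left(- \frac{585}{16}\right) \left(- \frac{1}{7}\right) - \frac{3}{4} = \frac{585}{112} - \frac{3}{4} = \frac{501}{112} \approx 4.4732$)
$\sqrt{-12994 + S \left(-56 - 48\right)} = \sqrt{-12994 + \frac{501 \left(-56 - 48\right)}{112}} = \sqrt{-12994 + \frac{501}{112} \left(-104\right)} = \sqrt{-12994 - \frac{6513}{14}} = \sqrt{- \frac{188429}{14}} = \frac{i \sqrt{2638006}}{14}$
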